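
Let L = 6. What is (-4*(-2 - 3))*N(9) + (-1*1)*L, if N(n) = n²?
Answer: 1614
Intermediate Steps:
(-4*(-2 - 3))*N(9) + (-1*1)*L = -4*(-2 - 3)*9² - 1*1*6 = -4*(-5)*81 - 1*6 = 20*81 - 6 = 1620 - 6 = 1614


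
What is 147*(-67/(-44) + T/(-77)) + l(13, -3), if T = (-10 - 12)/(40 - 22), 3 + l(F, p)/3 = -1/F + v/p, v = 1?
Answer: 370559/1716 ≈ 215.94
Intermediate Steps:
l(F, p) = -9 - 3/F + 3/p (l(F, p) = -9 + 3*(-1/F + 1/p) = -9 + 3*(1/p - 1/F) = -9 + (-3/F + 3/p) = -9 - 3/F + 3/p)
T = -11/9 (T = -22/18 = -22*1/18 = -11/9 ≈ -1.2222)
147*(-67/(-44) + T/(-77)) + l(13, -3) = 147*(-67/(-44) - 11/9/(-77)) + (-9 - 3/13 + 3/(-3)) = 147*(-67*(-1/44) - 11/9*(-1/77)) + (-9 - 3*1/13 + 3*(-1/3)) = 147*(67/44 + 1/63) + (-9 - 3/13 - 1) = 147*(4265/2772) - 133/13 = 29855/132 - 133/13 = 370559/1716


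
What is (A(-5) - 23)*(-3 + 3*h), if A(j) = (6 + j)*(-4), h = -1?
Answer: 162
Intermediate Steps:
A(j) = -24 - 4*j
(A(-5) - 23)*(-3 + 3*h) = ((-24 - 4*(-5)) - 23)*(-3 + 3*(-1)) = ((-24 + 20) - 23)*(-3 - 3) = (-4 - 23)*(-6) = -27*(-6) = 162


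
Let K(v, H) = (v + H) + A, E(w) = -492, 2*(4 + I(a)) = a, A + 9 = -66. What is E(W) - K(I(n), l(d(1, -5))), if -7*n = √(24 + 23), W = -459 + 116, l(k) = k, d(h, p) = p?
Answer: -408 + √47/14 ≈ -407.51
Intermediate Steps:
A = -75 (A = -9 - 66 = -75)
W = -343
n = -√47/7 (n = -√(24 + 23)/7 = -√47/7 ≈ -0.97938)
I(a) = -4 + a/2
K(v, H) = -75 + H + v (K(v, H) = (v + H) - 75 = (H + v) - 75 = -75 + H + v)
E(W) - K(I(n), l(d(1, -5))) = -492 - (-75 - 5 + (-4 + (-√47/7)/2)) = -492 - (-75 - 5 + (-4 - √47/14)) = -492 - (-84 - √47/14) = -492 + (84 + √47/14) = -408 + √47/14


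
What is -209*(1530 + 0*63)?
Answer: -319770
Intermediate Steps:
-209*(1530 + 0*63) = -209*(1530 + 0) = -209*1530 = -319770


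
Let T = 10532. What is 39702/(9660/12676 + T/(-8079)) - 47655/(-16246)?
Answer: -16512822164688327/225252788258 ≈ -73308.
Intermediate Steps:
39702/(9660/12676 + T/(-8079)) - 47655/(-16246) = 39702/(9660/12676 + 10532/(-8079)) - 47655/(-16246) = 39702/(9660*(1/12676) + 10532*(-1/8079)) - 47655*(-1/16246) = 39702/(2415/3169 - 10532/8079) + 47655/16246 = 39702/(-13865123/25602351) + 47655/16246 = 39702*(-25602351/13865123) + 47655/16246 = -1016464539402/13865123 + 47655/16246 = -16512822164688327/225252788258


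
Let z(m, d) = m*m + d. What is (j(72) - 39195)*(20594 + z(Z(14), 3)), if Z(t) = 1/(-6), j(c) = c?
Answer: -3223270071/4 ≈ -8.0582e+8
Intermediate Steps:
Z(t) = -⅙
z(m, d) = d + m² (z(m, d) = m² + d = d + m²)
(j(72) - 39195)*(20594 + z(Z(14), 3)) = (72 - 39195)*(20594 + (3 + (-⅙)²)) = -39123*(20594 + (3 + 1/36)) = -39123*(20594 + 109/36) = -39123*741493/36 = -3223270071/4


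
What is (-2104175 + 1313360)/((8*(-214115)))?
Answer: 158163/342584 ≈ 0.46168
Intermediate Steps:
(-2104175 + 1313360)/((8*(-214115))) = -790815/(-1712920) = -790815*(-1/1712920) = 158163/342584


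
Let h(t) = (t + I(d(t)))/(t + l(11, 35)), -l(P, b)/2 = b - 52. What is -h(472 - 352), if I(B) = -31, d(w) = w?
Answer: -89/154 ≈ -0.57792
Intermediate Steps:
l(P, b) = 104 - 2*b (l(P, b) = -2*(b - 52) = -2*(-52 + b) = 104 - 2*b)
h(t) = (-31 + t)/(34 + t) (h(t) = (t - 31)/(t + (104 - 2*35)) = (-31 + t)/(t + (104 - 70)) = (-31 + t)/(t + 34) = (-31 + t)/(34 + t))
-h(472 - 352) = -(-31 + (472 - 352))/(34 + (472 - 352)) = -(-31 + 120)/(34 + 120) = -89/154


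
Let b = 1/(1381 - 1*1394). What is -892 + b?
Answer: -11597/13 ≈ -892.08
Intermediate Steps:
b = -1/13 (b = 1/(1381 - 1394) = 1/(-13) = -1/13 ≈ -0.076923)
-892 + b = -892 - 1/13 = -11597/13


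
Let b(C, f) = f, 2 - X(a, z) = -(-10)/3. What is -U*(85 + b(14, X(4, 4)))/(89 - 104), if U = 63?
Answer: 1757/5 ≈ 351.40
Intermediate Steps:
X(a, z) = -4/3 (X(a, z) = 2 - (-2)*(-5/3) = 2 - (-2)*(-5*⅓) = 2 - (-2)*(-5)/3 = 2 - 1*10/3 = 2 - 10/3 = -4/3)
-U*(85 + b(14, X(4, 4)))/(89 - 104) = -63*(85 - 4/3)/(89 - 104) = -63*(251/3)/(-15) = -63*(251/3)*(-1/15) = -63*(-251)/45 = -1*(-1757/5) = 1757/5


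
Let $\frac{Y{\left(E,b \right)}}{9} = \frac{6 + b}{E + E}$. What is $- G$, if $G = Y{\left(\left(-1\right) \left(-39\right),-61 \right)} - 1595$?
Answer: $\frac{41635}{26} \approx 1601.3$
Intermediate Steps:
$Y{\left(E,b \right)} = \frac{9 \left(6 + b\right)}{2 E}$ ($Y{\left(E,b \right)} = 9 \frac{6 + b}{E + E} = 9 \frac{6 + b}{2 E} = \frac{9 \left(6 + b\right)}{2 E}$)
$G = - \frac{41635}{26}$ ($G = \frac{9 \left(6 - 61\right)}{2 \left(\left(-1\right) \left(-39\right)\right)} - 1595 = \frac{9}{2} \cdot \frac{1}{39} \left(-55\right) - 1595 = - \frac{165}{26} - 1595 = - \frac{41635}{26} \approx -1601.3$)
$- G = \left(-1\right) \left(- \frac{41635}{26}\right) = \frac{41635}{26}$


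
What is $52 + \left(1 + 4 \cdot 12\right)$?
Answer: $101$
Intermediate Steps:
$52 + \left(1 + 4 \cdot 12\right) = 52 + \left(1 + 48\right) = 52 + 49 = 101$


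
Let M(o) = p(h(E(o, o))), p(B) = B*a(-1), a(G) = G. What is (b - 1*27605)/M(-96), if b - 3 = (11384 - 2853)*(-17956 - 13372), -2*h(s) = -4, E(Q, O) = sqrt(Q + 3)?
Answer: 133643385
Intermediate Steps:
E(Q, O) = sqrt(3 + Q)
h(s) = 2 (h(s) = -1/2*(-4) = 2)
p(B) = -B (p(B) = B*(-1) = -B)
M(o) = -2 (M(o) = -1*2 = -2)
b = -267259165 (b = 3 + (11384 - 2853)*(-17956 - 13372) = 3 + 8531*(-31328) = 3 - 267259168 = -267259165)
(b - 1*27605)/M(-96) = (-267259165 - 1*27605)/(-2) = (-267259165 - 27605)*(-1/2) = -267286770*(-1/2) = 133643385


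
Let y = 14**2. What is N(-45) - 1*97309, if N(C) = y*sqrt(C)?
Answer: -97309 + 588*I*sqrt(5) ≈ -97309.0 + 1314.8*I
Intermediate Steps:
y = 196
N(C) = 196*sqrt(C)
N(-45) - 1*97309 = 196*sqrt(-45) - 1*97309 = 196*(3*I*sqrt(5)) - 97309 = 588*I*sqrt(5) - 97309 = -97309 + 588*I*sqrt(5)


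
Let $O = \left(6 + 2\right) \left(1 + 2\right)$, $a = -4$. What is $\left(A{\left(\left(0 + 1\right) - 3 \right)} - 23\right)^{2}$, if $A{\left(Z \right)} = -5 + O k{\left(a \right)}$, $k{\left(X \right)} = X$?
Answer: $15376$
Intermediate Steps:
$O = 24$ ($O = 8 \cdot 3 = 24$)
$A{\left(Z \right)} = -101$ ($A{\left(Z \right)} = -5 + 24 \left(-4\right) = -5 - 96 = -101$)
$\left(A{\left(\left(0 + 1\right) - 3 \right)} - 23\right)^{2} = \left(-101 - 23\right)^{2} = \left(-124\right)^{2} = 15376$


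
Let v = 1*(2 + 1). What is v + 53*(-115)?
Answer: -6092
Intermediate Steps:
v = 3 (v = 1*3 = 3)
v + 53*(-115) = 3 + 53*(-115) = 3 - 6095 = -6092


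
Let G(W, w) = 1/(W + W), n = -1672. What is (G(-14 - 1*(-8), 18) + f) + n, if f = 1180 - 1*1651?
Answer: -25717/12 ≈ -2143.1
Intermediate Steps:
G(W, w) = 1/(2*W)
f = -471 (f = 1180 - 1651 = -471)
(G(-14 - 1*(-8), 18) + f) + n = (1/(2*(-14 - 1*(-8))) - 471) - 1672 = (1/(2*(-14 + 8)) - 471) - 1672 = ((½)/(-6) - 471) - 1672 = ((½)*(-⅙) - 471) - 1672 = (-1/12 - 471) - 1672 = -5653/12 - 1672 = -25717/12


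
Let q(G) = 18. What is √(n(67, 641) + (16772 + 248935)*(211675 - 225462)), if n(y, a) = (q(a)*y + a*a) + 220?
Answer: I*√3662890102 ≈ 60522.0*I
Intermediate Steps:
n(y, a) = 220 + a² + 18*y (n(y, a) = (18*y + a*a) + 220 = (18*y + a²) + 220 = (a² + 18*y) + 220 = 220 + a² + 18*y)
√(n(67, 641) + (16772 + 248935)*(211675 - 225462)) = √((220 + 641² + 18*67) + (16772 + 248935)*(211675 - 225462)) = √((220 + 410881 + 1206) + 265707*(-13787)) = √(412307 - 3663302409) = √(-3662890102) = I*√3662890102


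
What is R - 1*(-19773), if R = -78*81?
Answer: 13455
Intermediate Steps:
R = -6318
R - 1*(-19773) = -6318 - 1*(-19773) = -6318 + 19773 = 13455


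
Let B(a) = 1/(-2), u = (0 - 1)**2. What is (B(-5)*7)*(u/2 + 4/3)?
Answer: -77/12 ≈ -6.4167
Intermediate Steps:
u = 1 (u = (-1)**2 = 1)
B(a) = -1/2
(B(-5)*7)*(u/2 + 4/3) = (-1/2*7)*(1/2 + 4/3) = -7*(1*(1/2) + 4*(1/3))/2 = -7*(1/2 + 4/3)/2 = -7/2*11/6 = -77/12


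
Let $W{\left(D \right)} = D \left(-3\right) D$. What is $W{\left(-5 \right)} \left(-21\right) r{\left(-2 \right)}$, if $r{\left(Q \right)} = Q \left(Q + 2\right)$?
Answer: $0$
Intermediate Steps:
$r{\left(Q \right)} = Q \left(2 + Q\right)$
$W{\left(D \right)} = - 3 D^{2}$ ($W{\left(D \right)} = - 3 D D = - 3 D^{2}$)
$W{\left(-5 \right)} \left(-21\right) r{\left(-2 \right)} = - 3 \left(-5\right)^{2} \left(-21\right) \left(- 2 \left(2 - 2\right)\right) = \left(-3\right) 25 \left(-21\right) \left(\left(-2\right) 0\right) = \left(-75\right) \left(-21\right) 0 = 1575 \cdot 0 = 0$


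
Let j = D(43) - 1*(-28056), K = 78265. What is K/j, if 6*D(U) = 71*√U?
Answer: 79048902240/28336792133 - 33340890*√43/28336792133 ≈ 2.7819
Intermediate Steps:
D(U) = 71*√U/6 (D(U) = (71*√U)/6 = 71*√U/6)
j = 28056 + 71*√43/6 (j = 71*√43/6 - 1*(-28056) = 71*√43/6 + 28056 = 28056 + 71*√43/6 ≈ 28134.)
K/j = 78265/(28056 + 71*√43/6)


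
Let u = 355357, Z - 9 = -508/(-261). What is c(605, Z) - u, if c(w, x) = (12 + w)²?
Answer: 25332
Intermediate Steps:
Z = 2857/261 (Z = 9 - 508/(-261) = 9 - 508*(-1/261) = 9 + 508/261 = 2857/261 ≈ 10.946)
c(605, Z) - u = (12 + 605)² - 1*355357 = 617² - 355357 = 380689 - 355357 = 25332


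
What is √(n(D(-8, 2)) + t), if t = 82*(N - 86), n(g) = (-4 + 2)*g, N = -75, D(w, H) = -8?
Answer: I*√13186 ≈ 114.83*I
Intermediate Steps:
n(g) = -2*g
t = -13202 (t = 82*(-75 - 86) = 82*(-161) = -13202)
√(n(D(-8, 2)) + t) = √(-2*(-8) - 13202) = √(16 - 13202) = √(-13186) = I*√13186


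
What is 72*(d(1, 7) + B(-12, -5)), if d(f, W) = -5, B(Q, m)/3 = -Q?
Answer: 2232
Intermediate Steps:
B(Q, m) = -3*Q (B(Q, m) = 3*(-Q) = -3*Q)
72*(d(1, 7) + B(-12, -5)) = 72*(-5 - 3*(-12)) = 72*(-5 + 36) = 72*31 = 2232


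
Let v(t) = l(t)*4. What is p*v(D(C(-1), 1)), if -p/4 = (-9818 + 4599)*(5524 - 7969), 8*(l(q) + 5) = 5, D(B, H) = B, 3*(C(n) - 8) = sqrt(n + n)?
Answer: 893231850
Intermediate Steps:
C(n) = 8 + sqrt(2)*sqrt(n)/3 (C(n) = 8 + sqrt(n + n)/3 = 8 + sqrt(2*n)/3 = 8 + (sqrt(2)*sqrt(n))/3 = 8 + sqrt(2)*sqrt(n)/3)
l(q) = -35/8 (l(q) = -5 + (1/8)*5 = -5 + 5/8 = -35/8)
p = -51041820 (p = -4*(-9818 + 4599)*(5524 - 7969) = -(-20876)*(-2445) = -4*12760455 = -51041820)
v(t) = -35/2 (v(t) = -35/8*4 = -35/2)
p*v(D(C(-1), 1)) = -51041820*(-35/2) = 893231850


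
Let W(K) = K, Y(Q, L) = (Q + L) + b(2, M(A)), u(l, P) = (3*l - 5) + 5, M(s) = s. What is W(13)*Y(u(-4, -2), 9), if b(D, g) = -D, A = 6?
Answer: -65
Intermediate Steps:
u(l, P) = 3*l (u(l, P) = (-5 + 3*l) + 5 = 3*l)
Y(Q, L) = -2 + L + Q (Y(Q, L) = (Q + L) - 1*2 = (L + Q) - 2 = -2 + L + Q)
W(13)*Y(u(-4, -2), 9) = 13*(-2 + 9 + 3*(-4)) = 13*(-2 + 9 - 12) = 13*(-5) = -65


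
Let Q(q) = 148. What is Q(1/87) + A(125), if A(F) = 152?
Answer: 300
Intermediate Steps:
Q(1/87) + A(125) = 148 + 152 = 300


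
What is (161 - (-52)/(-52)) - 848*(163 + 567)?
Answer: -618880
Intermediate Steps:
(161 - (-52)/(-52)) - 848*(163 + 567) = (161 - (-52)*(-1)/52) - 848*730 = (161 - 1*1) - 619040 = (161 - 1) - 619040 = 160 - 619040 = -618880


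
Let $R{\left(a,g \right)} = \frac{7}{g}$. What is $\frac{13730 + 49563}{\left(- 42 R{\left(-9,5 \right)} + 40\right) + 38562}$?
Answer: $\frac{316465}{192716} \approx 1.6421$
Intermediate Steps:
$\frac{13730 + 49563}{\left(- 42 R{\left(-9,5 \right)} + 40\right) + 38562} = \frac{13730 + 49563}{\left(- 42 \cdot \frac{7}{5} + 40\right) + 38562} = \frac{63293}{\left(- 42 \cdot 7 \cdot \frac{1}{5} + 40\right) + 38562} = \frac{63293}{\left(\left(-42\right) \frac{7}{5} + 40\right) + 38562} = \frac{63293}{\left(- \frac{294}{5} + 40\right) + 38562} = \frac{63293}{- \frac{94}{5} + 38562} = \frac{63293}{\frac{192716}{5}} = 63293 \cdot \frac{5}{192716} = \frac{316465}{192716}$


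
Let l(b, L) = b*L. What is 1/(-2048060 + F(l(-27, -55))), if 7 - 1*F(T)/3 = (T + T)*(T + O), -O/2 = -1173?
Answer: -1/36182249 ≈ -2.7638e-8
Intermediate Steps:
O = 2346 (O = -2*(-1173) = 2346)
l(b, L) = L*b
F(T) = 21 - 6*T*(2346 + T) (F(T) = 21 - 3*(T + T)*(T + 2346) = 21 - 3*2*T*(2346 + T) = 21 - 6*T*(2346 + T))
1/(-2048060 + F(l(-27, -55))) = 1/(-2048060 + (21 - (-774180)*(-27) - 6*(-55*(-27))²)) = 1/(-2048060 + (21 - 14076*1485 - 6*1485²)) = 1/(-2048060 + (21 - 20902860 - 6*2205225)) = 1/(-2048060 + (21 - 20902860 - 13231350)) = 1/(-2048060 - 34134189) = 1/(-36182249) = -1/36182249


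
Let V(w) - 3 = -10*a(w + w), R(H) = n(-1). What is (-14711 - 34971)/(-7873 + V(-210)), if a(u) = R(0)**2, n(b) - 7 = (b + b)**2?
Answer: 24841/4540 ≈ 5.4716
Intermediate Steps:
n(b) = 7 + 4*b**2 (n(b) = 7 + (b + b)**2 = 7 + (2*b)**2 = 7 + 4*b**2)
R(H) = 11 (R(H) = 7 + 4*(-1)**2 = 7 + 4*1 = 7 + 4 = 11)
a(u) = 121 (a(u) = 11**2 = 121)
V(w) = -1207 (V(w) = 3 - 10*121 = 3 - 1210 = -1207)
(-14711 - 34971)/(-7873 + V(-210)) = (-14711 - 34971)/(-7873 - 1207) = -49682/(-9080) = -49682*(-1/9080) = 24841/4540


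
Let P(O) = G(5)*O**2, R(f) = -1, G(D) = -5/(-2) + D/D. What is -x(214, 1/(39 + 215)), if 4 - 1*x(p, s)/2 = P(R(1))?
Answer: -1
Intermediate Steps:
G(D) = 7/2 (G(D) = -5*(-1/2) + 1 = 5/2 + 1 = 7/2)
P(O) = 7*O**2/2
x(p, s) = 1 (x(p, s) = 8 - 7*(-1)**2 = 8 - 7 = 1)
-x(214, 1/(39 + 215)) = -1*1 = -1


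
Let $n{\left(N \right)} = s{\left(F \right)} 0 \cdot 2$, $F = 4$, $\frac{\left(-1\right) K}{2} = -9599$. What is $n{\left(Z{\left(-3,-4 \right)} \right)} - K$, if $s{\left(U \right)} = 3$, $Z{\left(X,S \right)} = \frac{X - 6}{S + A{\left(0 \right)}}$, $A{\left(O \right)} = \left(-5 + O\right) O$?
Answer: $-19198$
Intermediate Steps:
$K = 19198$ ($K = \left(-2\right) \left(-9599\right) = 19198$)
$A{\left(O \right)} = O \left(-5 + O\right)$
$Z{\left(X,S \right)} = \frac{-6 + X}{S}$ ($Z{\left(X,S \right)} = \frac{X - 6}{S + 0 \left(-5 + 0\right)} = \frac{-6 + X}{S + 0 \left(-5\right)} = \frac{-6 + X}{S + 0} = \frac{-6 + X}{S}$)
$n{\left(N \right)} = 0$ ($n{\left(N \right)} = 3 \cdot 0 \cdot 2 = 0 \cdot 2 = 0$)
$n{\left(Z{\left(-3,-4 \right)} \right)} - K = 0 - 19198 = -19198$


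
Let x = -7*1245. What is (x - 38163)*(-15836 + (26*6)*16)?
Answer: 625352520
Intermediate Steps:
x = -8715
(x - 38163)*(-15836 + (26*6)*16) = (-8715 - 38163)*(-15836 + (26*6)*16) = -46878*(-15836 + 156*16) = -46878*(-15836 + 2496) = -46878*(-13340) = 625352520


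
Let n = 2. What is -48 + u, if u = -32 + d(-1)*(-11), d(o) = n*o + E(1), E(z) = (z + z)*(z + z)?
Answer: -102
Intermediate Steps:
E(z) = 4*z² (E(z) = (2*z)*(2*z) = 4*z²)
d(o) = 4 + 2*o (d(o) = 2*o + 4*1² = 2*o + 4*1 = 2*o + 4 = 4 + 2*o)
u = -54 (u = -32 + (4 + 2*(-1))*(-11) = -32 + (4 - 2)*(-11) = -32 + 2*(-11) = -32 - 22 = -54)
-48 + u = -48 - 54 = -102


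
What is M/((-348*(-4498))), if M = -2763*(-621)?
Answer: 571941/521768 ≈ 1.0962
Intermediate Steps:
M = 1715823
M/((-348*(-4498))) = 1715823/((-348*(-4498))) = 1715823/1565304 = 1715823*(1/1565304) = 571941/521768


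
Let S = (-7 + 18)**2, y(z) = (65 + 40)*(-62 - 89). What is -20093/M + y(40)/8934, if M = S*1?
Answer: -60476439/360338 ≈ -167.83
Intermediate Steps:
y(z) = -15855 (y(z) = 105*(-151) = -15855)
S = 121 (S = 11**2 = 121)
M = 121 (M = 121*1 = 121)
-20093/M + y(40)/8934 = -20093/121 - 15855/8934 = -20093*1/121 - 15855*1/8934 = -20093/121 - 5285/2978 = -60476439/360338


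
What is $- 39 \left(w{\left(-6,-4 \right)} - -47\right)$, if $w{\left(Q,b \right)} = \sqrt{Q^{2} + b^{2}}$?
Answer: $-1833 - 78 \sqrt{13} \approx -2114.2$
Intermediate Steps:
$- 39 \left(w{\left(-6,-4 \right)} - -47\right) = - 39 \left(\sqrt{\left(-6\right)^{2} + \left(-4\right)^{2}} - -47\right) = - 39 \left(\sqrt{36 + 16} + \left(-15 + 62\right)\right) = - 39 \left(\sqrt{52} + 47\right) = - 39 \left(2 \sqrt{13} + 47\right) = - 39 \left(47 + 2 \sqrt{13}\right) = -1833 - 78 \sqrt{13}$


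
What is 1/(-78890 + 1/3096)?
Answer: -3096/244243439 ≈ -1.2676e-5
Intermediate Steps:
1/(-78890 + 1/3096) = 1/(-244243439/3096) = -3096/244243439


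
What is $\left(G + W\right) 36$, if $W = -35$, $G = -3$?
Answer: $-1368$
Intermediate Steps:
$\left(G + W\right) 36 = \left(-3 - 35\right) 36 = \left(-38\right) 36 = -1368$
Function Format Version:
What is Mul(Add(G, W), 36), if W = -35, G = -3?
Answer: -1368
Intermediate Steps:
Mul(Add(G, W), 36) = Mul(Add(-3, -35), 36) = Mul(-38, 36) = -1368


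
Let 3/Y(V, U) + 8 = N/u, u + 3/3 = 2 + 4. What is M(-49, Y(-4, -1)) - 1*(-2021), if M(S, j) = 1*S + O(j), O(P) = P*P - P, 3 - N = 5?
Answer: 386607/196 ≈ 1972.5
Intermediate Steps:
N = -2 (N = 3 - 1*5 = 3 - 5 = -2)
u = 5 (u = -1 + (2 + 4) = -1 + 6 = 5)
Y(V, U) = -5/14 (Y(V, U) = 3/(-8 - 2/5) = 3/(-42/5) = 3*(-5/42) = -5/14)
O(P) = P**2 - P
M(S, j) = S + j*(-1 + j) (M(S, j) = 1*S + j*(-1 + j) = S + j*(-1 + j))
M(-49, Y(-4, -1)) - 1*(-2021) = (-49 - 5*(-1 - 5/14)/14) - 1*(-2021) = (-49 - 5/14*(-19/14)) + 2021 = (-49 + 95/196) + 2021 = -9509/196 + 2021 = 386607/196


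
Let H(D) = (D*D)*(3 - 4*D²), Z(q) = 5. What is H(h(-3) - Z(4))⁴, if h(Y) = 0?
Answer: 34581750390625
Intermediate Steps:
H(D) = D²*(3 - 4*D²)
H(h(-3) - Z(4))⁴ = ((0 - 1*5)²*(3 - 4*(0 - 1*5)²))⁴ = ((0 - 5)²*(3 - 4*(0 - 5)²))⁴ = ((-5)²*(3 - 4*(-5)²))⁴ = (25*(3 - 4*25))⁴ = (25*(3 - 100))⁴ = (25*(-97))⁴ = (-2425)⁴ = 34581750390625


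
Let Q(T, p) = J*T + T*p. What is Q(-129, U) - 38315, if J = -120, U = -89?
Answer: -11354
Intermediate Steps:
Q(T, p) = -120*T + T*p
Q(-129, U) - 38315 = -129*(-120 - 89) - 38315 = -129*(-209) - 38315 = 26961 - 38315 = -11354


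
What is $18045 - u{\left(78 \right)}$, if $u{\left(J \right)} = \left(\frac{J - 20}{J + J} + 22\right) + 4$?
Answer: $\frac{1405453}{78} \approx 18019.0$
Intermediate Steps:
$u{\left(J \right)} = 26 + \frac{-20 + J}{2 J}$ ($u{\left(J \right)} = \left(\frac{-20 + J}{2 J} + 22\right) + 4 = \left(22 + \frac{-20 + J}{2 J}\right) + 4 = 26 + \frac{-20 + J}{2 J}$)
$18045 - u{\left(78 \right)} = 18045 - \left(\frac{53}{2} - \frac{10}{78}\right) = 18045 - \left(\frac{53}{2} - \frac{5}{39}\right) = 18045 - \frac{2057}{78} = \frac{1405453}{78}$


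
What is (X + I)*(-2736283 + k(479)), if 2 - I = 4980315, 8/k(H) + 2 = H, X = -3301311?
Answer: 10809233475380392/477 ≈ 2.2661e+13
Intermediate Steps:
k(H) = 8/(-2 + H)
I = -4980313 (I = 2 - 1*4980315 = 2 - 4980315 = -4980313)
(X + I)*(-2736283 + k(479)) = (-3301311 - 4980313)*(-2736283 + 8/(-2 + 479)) = -8281624*(-2736283 + 8/477) = -8281624*(-1305206983/477) = 10809233475380392/477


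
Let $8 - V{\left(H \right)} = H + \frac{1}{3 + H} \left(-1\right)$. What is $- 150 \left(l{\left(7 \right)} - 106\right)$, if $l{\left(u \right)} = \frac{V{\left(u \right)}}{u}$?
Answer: $\frac{111135}{7} \approx 15876.0$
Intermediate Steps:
$V{\left(H \right)} = 8 + \frac{1}{3 + H} - H$ ($V{\left(H \right)} = 8 - \left(H + \frac{1}{3 + H} \left(-1\right)\right) = 8 - \left(H - \frac{1}{3 + H}\right) = 8 + \frac{1}{3 + H} - H$)
$l{\left(u \right)} = \frac{25 - u^{2} + 5 u}{u \left(3 + u\right)}$ ($l{\left(u \right)} = \frac{\frac{1}{3 + u} \left(25 - u^{2} + 5 u\right)}{u} = \frac{25 - u^{2} + 5 u}{u \left(3 + u\right)}$)
$- 150 \left(l{\left(7 \right)} - 106\right) = - 150 \left(\frac{25 - 7^{2} + 5 \cdot 7}{7 \left(3 + 7\right)} - 106\right) = - 150 \left(\frac{25 - 49 + 35}{7 \cdot 10} - 106\right) = - 150 \left(\frac{1}{7} \cdot \frac{1}{10} \left(25 - 49 + 35\right) - 106\right) = - 150 \left(\frac{1}{7} \cdot \frac{1}{10} \cdot 11 - 106\right) = - 150 \left(\frac{11}{70} - 106\right) = \left(-150\right) \left(- \frac{7409}{70}\right) = \frac{111135}{7}$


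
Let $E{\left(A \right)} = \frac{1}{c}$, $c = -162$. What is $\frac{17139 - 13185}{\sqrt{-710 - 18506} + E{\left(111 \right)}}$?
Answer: $- \frac{640548}{504304705} - \frac{415075104 i \sqrt{1201}}{504304705} \approx -0.0012702 - 28.524 i$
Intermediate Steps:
$E{\left(A \right)} = - \frac{1}{162}$ ($E{\left(A \right)} = \frac{1}{-162} = - \frac{1}{162}$)
$\frac{17139 - 13185}{\sqrt{-710 - 18506} + E{\left(111 \right)}} = \frac{17139 - 13185}{\sqrt{-710 - 18506} - \frac{1}{162}} = \frac{17139 + \left(-17990 + 4805\right)}{\sqrt{-19216} - \frac{1}{162}} = \frac{17139 - 13185}{4 i \sqrt{1201} - \frac{1}{162}} = \frac{3954}{- \frac{1}{162} + 4 i \sqrt{1201}}$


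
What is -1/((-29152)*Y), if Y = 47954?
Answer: 1/1397955008 ≈ 7.1533e-10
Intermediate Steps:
-1/((-29152)*Y) = -1/((-29152)*47954) = -(-1)/(29152*47954) = -1*(-1/1397955008) = 1/1397955008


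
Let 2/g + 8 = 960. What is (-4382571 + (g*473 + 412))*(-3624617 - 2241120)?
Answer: 12235383106129507/476 ≈ 2.5705e+13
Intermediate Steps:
g = 1/476 (g = 2/(-8 + 960) = 2/952 = 2*(1/952) = 1/476 ≈ 0.0021008)
(-4382571 + (g*473 + 412))*(-3624617 - 2241120) = (-4382571 + ((1/476)*473 + 412))*(-3624617 - 2241120) = (-4382571 + (473/476 + 412))*(-5865737) = (-4382571 + 196585/476)*(-5865737) = -2085907211/476*(-5865737) = 12235383106129507/476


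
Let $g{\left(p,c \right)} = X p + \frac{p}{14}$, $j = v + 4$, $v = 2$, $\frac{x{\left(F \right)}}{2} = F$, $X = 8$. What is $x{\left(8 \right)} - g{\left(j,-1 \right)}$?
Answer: $- \frac{227}{7} \approx -32.429$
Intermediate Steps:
$x{\left(F \right)} = 2 F$
$j = 6$ ($j = 2 + 4 = 6$)
$g{\left(p,c \right)} = \frac{113 p}{14}$ ($g{\left(p,c \right)} = 8 p + \frac{p}{14} = \frac{113 p}{14}$)
$x{\left(8 \right)} - g{\left(j,-1 \right)} = 2 \cdot 8 - \frac{113}{14} \cdot 6 = 16 - \frac{339}{7} = - \frac{227}{7}$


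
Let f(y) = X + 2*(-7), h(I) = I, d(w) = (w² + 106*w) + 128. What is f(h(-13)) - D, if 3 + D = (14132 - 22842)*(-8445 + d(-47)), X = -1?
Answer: -96593912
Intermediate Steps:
d(w) = 128 + w² + 106*w
D = 96593897 (D = -3 + (14132 - 22842)*(-8445 + (128 + (-47)² + 106*(-47))) = -3 - 8710*(-8445 + (128 + 2209 - 4982)) = -3 - 8710*(-8445 - 2645) = -3 - 8710*(-11090) = -3 + 96593900 = 96593897)
f(y) = -15 (f(y) = -1 + 2*(-7) = -1 - 14 = -15)
f(h(-13)) - D = -15 - 1*96593897 = -15 - 96593897 = -96593912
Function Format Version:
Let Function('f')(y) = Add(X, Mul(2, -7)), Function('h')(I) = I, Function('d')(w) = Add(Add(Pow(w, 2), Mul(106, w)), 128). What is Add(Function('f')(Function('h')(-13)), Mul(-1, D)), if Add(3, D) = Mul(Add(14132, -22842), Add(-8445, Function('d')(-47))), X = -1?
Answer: -96593912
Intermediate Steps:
Function('d')(w) = Add(128, Pow(w, 2), Mul(106, w))
D = 96593897 (D = Add(-3, Mul(Add(14132, -22842), Add(-8445, Add(128, Pow(-47, 2), Mul(106, -47))))) = Add(-3, Mul(-8710, Add(-8445, Add(128, 2209, -4982)))) = Add(-3, Mul(-8710, Add(-8445, -2645))) = Add(-3, Mul(-8710, -11090)) = Add(-3, 96593900) = 96593897)
Function('f')(y) = -15 (Function('f')(y) = Add(-1, Mul(2, -7)) = Add(-1, -14) = -15)
Add(Function('f')(Function('h')(-13)), Mul(-1, D)) = Add(-15, Mul(-1, 96593897)) = Add(-15, -96593897) = -96593912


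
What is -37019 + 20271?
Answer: -16748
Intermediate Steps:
-37019 + 20271 = -16748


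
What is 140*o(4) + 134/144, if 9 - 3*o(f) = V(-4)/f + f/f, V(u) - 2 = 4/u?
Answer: 26107/72 ≈ 362.60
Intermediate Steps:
V(u) = 2 + 4/u
o(f) = 8/3 - 1/(3*f) (o(f) = 3 - ((2 + 4/(-4))/f + f/f)/3 = 3 - ((2 + 4*(-¼))/f + 1)/3 = 3 - ((2 - 1)/f + 1)/3 = 3 - (1/f + 1)/3 = 3 - (1 + 1/f)/3 = 3 + (-⅓ - 1/(3*f)) = 8/3 - 1/(3*f))
140*o(4) + 134/144 = 140*((⅓)*(-1 + 8*4)/4) + 134/144 = 140*((⅓)*(¼)*(-1 + 32)) + 134*(1/144) = 140*((⅓)*(¼)*31) + 67/72 = 140*(31/12) + 67/72 = 1085/3 + 67/72 = 26107/72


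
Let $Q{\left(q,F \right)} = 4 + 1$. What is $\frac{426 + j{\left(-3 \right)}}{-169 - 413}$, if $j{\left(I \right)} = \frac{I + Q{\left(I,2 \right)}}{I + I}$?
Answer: $- \frac{1277}{1746} \approx -0.73139$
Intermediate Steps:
$Q{\left(q,F \right)} = 5$
$j{\left(I \right)} = \frac{5 + I}{2 I}$ ($j{\left(I \right)} = \frac{I + 5}{I + I} = \frac{5 + I}{2 I}$)
$\frac{426 + j{\left(-3 \right)}}{-169 - 413} = \frac{426 + \frac{5 - 3}{2 \left(-3\right)}}{-169 - 413} = \frac{426 + \frac{1}{2} \left(- \frac{1}{3}\right) 2}{-582} = \left(426 - \frac{1}{3}\right) \left(- \frac{1}{582}\right) = \frac{1277}{3} \left(- \frac{1}{582}\right) = - \frac{1277}{1746}$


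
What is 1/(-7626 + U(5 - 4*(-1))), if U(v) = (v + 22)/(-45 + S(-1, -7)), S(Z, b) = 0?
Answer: -45/343201 ≈ -0.00013112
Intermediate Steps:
U(v) = -22/45 - v/45 (U(v) = (v + 22)/(-45 + 0) = (22 + v)/(-45) = (22 + v)*(-1/45) = -22/45 - v/45)
1/(-7626 + U(5 - 4*(-1))) = 1/(-7626 + (-22/45 - (5 - 4*(-1))/45)) = 1/(-7626 + (-22/45 - (5 + 4)/45)) = 1/(-7626 + (-22/45 - 1/45*9)) = 1/(-7626 + (-22/45 - 1/5)) = 1/(-7626 - 31/45) = 1/(-343201/45) = -45/343201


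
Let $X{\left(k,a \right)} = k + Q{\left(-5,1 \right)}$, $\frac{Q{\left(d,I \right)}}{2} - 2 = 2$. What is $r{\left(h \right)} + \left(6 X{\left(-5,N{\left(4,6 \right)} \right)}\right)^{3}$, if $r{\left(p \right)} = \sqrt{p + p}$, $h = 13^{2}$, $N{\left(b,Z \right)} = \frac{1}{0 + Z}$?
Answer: $5832 + 13 \sqrt{2} \approx 5850.4$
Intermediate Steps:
$N{\left(b,Z \right)} = \frac{1}{Z}$
$Q{\left(d,I \right)} = 8$ ($Q{\left(d,I \right)} = 4 + 2 \cdot 2 = 4 + 4 = 8$)
$X{\left(k,a \right)} = 8 + k$ ($X{\left(k,a \right)} = k + 8 = 8 + k$)
$h = 169$
$r{\left(p \right)} = \sqrt{2} \sqrt{p}$ ($r{\left(p \right)} = \sqrt{2 p} = \sqrt{2} \sqrt{p}$)
$r{\left(h \right)} + \left(6 X{\left(-5,N{\left(4,6 \right)} \right)}\right)^{3} = \sqrt{2} \sqrt{169} + \left(6 \left(8 - 5\right)\right)^{3} = \sqrt{2} \cdot 13 + \left(6 \cdot 3\right)^{3} = 13 \sqrt{2} + 18^{3} = 13 \sqrt{2} + 5832 = 5832 + 13 \sqrt{2}$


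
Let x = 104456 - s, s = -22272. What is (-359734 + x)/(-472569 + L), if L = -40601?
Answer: 116503/256585 ≈ 0.45405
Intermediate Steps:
x = 126728 (x = 104456 - 1*(-22272) = 104456 + 22272 = 126728)
(-359734 + x)/(-472569 + L) = (-359734 + 126728)/(-472569 - 40601) = -233006/(-513170) = -233006*(-1/513170) = 116503/256585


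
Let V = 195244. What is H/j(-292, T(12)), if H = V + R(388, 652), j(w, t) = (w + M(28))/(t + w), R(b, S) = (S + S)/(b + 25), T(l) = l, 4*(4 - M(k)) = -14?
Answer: 6450966080/33571 ≈ 1.9216e+5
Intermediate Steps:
M(k) = 15/2 (M(k) = 4 - ¼*(-14) = 4 + 7/2 = 15/2)
R(b, S) = 2*S/(25 + b) (R(b, S) = (2*S)/(25 + b) = 2*S/(25 + b))
j(w, t) = (15/2 + w)/(t + w) (j(w, t) = (w + 15/2)/(t + w) = (15/2 + w)/(t + w))
H = 80637076/413 (H = 195244 + 2*652/(25 + 388) = 195244 + 2*652/413 = 195244 + 2*652*(1/413) = 195244 + 1304/413 = 80637076/413 ≈ 1.9525e+5)
H/j(-292, T(12)) = 80637076/(413*(((15/2 - 292)/(12 - 292)))) = 80637076/(413*((-569/2/(-280)))) = 80637076/(413*((-1/280*(-569/2)))) = 80637076/(413*(569/560)) = (80637076/413)*(560/569) = 6450966080/33571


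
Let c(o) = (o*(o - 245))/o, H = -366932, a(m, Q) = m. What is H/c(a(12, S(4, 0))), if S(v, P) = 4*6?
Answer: 366932/233 ≈ 1574.8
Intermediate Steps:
S(v, P) = 24
c(o) = -245 + o (c(o) = (o*(-245 + o))/o = -245 + o)
H/c(a(12, S(4, 0))) = -366932/(-245 + 12) = -366932/(-233) = -366932*(-1/233) = 366932/233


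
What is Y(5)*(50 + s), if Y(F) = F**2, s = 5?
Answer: 1375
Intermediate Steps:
Y(5)*(50 + s) = 5**2*(50 + 5) = 25*55 = 1375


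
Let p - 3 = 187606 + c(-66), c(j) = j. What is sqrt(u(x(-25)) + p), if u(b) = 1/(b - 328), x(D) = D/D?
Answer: 4*sqrt(1253361570)/327 ≈ 433.06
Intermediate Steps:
x(D) = 1
p = 187543 (p = 3 + (187606 - 66) = 3 + 187540 = 187543)
u(b) = 1/(-328 + b)
sqrt(u(x(-25)) + p) = sqrt(1/(-328 + 1) + 187543) = sqrt(1/(-327) + 187543) = sqrt(-1/327 + 187543) = sqrt(61326560/327) = 4*sqrt(1253361570)/327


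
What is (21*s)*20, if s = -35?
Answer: -14700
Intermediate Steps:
(21*s)*20 = (21*(-35))*20 = -735*20 = -14700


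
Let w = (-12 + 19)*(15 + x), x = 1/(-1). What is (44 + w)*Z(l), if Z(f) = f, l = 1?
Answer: 142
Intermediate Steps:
x = -1
w = 98 (w = (-12 + 19)*(15 - 1) = 7*14 = 98)
(44 + w)*Z(l) = (44 + 98)*1 = 142*1 = 142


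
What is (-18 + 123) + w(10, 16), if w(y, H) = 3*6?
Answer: 123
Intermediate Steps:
w(y, H) = 18
(-18 + 123) + w(10, 16) = (-18 + 123) + 18 = 105 + 18 = 123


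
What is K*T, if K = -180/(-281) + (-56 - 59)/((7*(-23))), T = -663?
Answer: -1766895/1967 ≈ -898.27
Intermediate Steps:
K = 2665/1967 (K = -180*(-1/281) - 115/(-161) = 180/281 - 115*(-1/161) = 180/281 + 5/7 = 2665/1967 ≈ 1.3549)
K*T = (2665/1967)*(-663) = -1766895/1967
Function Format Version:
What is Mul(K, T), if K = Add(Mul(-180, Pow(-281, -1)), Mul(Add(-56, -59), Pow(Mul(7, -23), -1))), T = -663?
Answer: Rational(-1766895, 1967) ≈ -898.27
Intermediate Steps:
K = Rational(2665, 1967) (K = Add(Mul(-180, Rational(-1, 281)), Mul(-115, Pow(-161, -1))) = Add(Rational(180, 281), Mul(-115, Rational(-1, 161))) = Add(Rational(180, 281), Rational(5, 7)) = Rational(2665, 1967) ≈ 1.3549)
Mul(K, T) = Mul(Rational(2665, 1967), -663) = Rational(-1766895, 1967)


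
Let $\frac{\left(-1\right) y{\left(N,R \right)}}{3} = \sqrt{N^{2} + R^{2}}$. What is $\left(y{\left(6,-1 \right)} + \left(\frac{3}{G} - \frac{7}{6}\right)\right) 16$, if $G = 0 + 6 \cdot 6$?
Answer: $- \frac{52}{3} - 48 \sqrt{37} \approx -309.31$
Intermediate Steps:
$G = 36$ ($G = 0 + 36 = 36$)
$y{\left(N,R \right)} = - 3 \sqrt{N^{2} + R^{2}}$
$\left(y{\left(6,-1 \right)} + \left(\frac{3}{G} - \frac{7}{6}\right)\right) 16 = \left(- 3 \sqrt{6^{2} + \left(-1\right)^{2}} + \left(\frac{3}{36} - \frac{7}{6}\right)\right) 16 = \left(- 3 \sqrt{36 + 1} + \left(3 \cdot \frac{1}{36} - \frac{7}{6}\right)\right) 16 = \left(- 3 \sqrt{37} + \left(\frac{1}{12} - \frac{7}{6}\right)\right) 16 = \left(- 3 \sqrt{37} - \frac{13}{12}\right) 16 = \left(- \frac{13}{12} - 3 \sqrt{37}\right) 16 = - \frac{52}{3} - 48 \sqrt{37}$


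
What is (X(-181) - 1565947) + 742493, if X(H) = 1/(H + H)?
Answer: -298090349/362 ≈ -8.2345e+5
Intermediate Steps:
X(H) = 1/(2*H)
(X(-181) - 1565947) + 742493 = ((1/2)/(-181) - 1565947) + 742493 = ((1/2)*(-1/181) - 1565947) + 742493 = (-1/362 - 1565947) + 742493 = -566872815/362 + 742493 = -298090349/362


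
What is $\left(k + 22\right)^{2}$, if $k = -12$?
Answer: $100$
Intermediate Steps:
$\left(k + 22\right)^{2} = \left(-12 + 22\right)^{2} = 10^{2} = 100$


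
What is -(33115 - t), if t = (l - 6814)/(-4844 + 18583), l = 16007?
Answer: -454957792/13739 ≈ -33114.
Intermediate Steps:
t = 9193/13739 (t = (16007 - 6814)/(-4844 + 18583) = 9193/13739 ≈ 0.66912)
-(33115 - t) = -(33115 - 1*9193/13739) = -(33115 - 9193/13739) = -1*454957792/13739 = -454957792/13739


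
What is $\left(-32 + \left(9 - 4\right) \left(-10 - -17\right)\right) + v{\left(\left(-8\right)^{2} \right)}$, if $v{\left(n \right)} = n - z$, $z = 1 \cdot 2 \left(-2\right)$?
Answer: $71$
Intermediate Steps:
$z = -4$ ($z = 2 \left(-2\right) = -4$)
$v{\left(n \right)} = 4 + n$ ($v{\left(n \right)} = n - -4 = n + 4 = 4 + n$)
$\left(-32 + \left(9 - 4\right) \left(-10 - -17\right)\right) + v{\left(\left(-8\right)^{2} \right)} = \left(-32 + \left(9 - 4\right) \left(-10 - -17\right)\right) + \left(4 + \left(-8\right)^{2}\right) = \left(-32 + \left(9 - 4\right) \left(-10 + 17\right)\right) + \left(4 + 64\right) = \left(-32 + 5 \cdot 7\right) + 68 = \left(-32 + 35\right) + 68 = 3 + 68 = 71$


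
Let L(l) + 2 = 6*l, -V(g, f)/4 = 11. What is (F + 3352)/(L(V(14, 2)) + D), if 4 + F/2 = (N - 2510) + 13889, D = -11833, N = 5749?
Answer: -37600/12099 ≈ -3.1077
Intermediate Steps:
V(g, f) = -44 (V(g, f) = -4*11 = -44)
L(l) = -2 + 6*l
F = 34248 (F = -8 + 2*((5749 - 2510) + 13889) = -8 + 2*(3239 + 13889) = -8 + 2*17128 = -8 + 34256 = 34248)
(F + 3352)/(L(V(14, 2)) + D) = (34248 + 3352)/((-2 + 6*(-44)) - 11833) = 37600/((-2 - 264) - 11833) = 37600/(-266 - 11833) = 37600/(-12099) = 37600*(-1/12099) = -37600/12099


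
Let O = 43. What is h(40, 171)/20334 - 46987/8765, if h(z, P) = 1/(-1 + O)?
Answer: -40128204871/7485555420 ≈ -5.3607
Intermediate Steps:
h(z, P) = 1/42 (h(z, P) = 1/(-1 + 43) = 1/42)
h(40, 171)/20334 - 46987/8765 = (1/42)/20334 - 46987/8765 = (1/42)*(1/20334) - 46987*1/8765 = 1/854028 - 46987/8765 = -40128204871/7485555420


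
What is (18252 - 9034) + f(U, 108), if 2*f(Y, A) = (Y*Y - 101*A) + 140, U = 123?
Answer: 22797/2 ≈ 11399.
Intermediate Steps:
f(Y, A) = 70 + Y²/2 - 101*A/2 (f(Y, A) = ((Y*Y - 101*A) + 140)/2 = ((Y² - 101*A) + 140)/2 = (140 + Y² - 101*A)/2 = 70 + Y²/2 - 101*A/2)
(18252 - 9034) + f(U, 108) = (18252 - 9034) + (70 + (½)*123² - 101/2*108) = 9218 + (70 + (½)*15129 - 5454) = 9218 + (70 + 15129/2 - 5454) = 9218 + 4361/2 = 22797/2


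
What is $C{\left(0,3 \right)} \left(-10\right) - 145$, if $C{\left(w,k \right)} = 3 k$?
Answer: $-235$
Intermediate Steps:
$C{\left(0,3 \right)} \left(-10\right) - 145 = 3 \cdot 3 \left(-10\right) - 145 = 9 \left(-10\right) - 145 = -90 - 145 = -235$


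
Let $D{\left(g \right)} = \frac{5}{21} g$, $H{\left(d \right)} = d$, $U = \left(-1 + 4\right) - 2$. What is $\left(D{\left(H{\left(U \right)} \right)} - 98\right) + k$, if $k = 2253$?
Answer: $\frac{45260}{21} \approx 2155.2$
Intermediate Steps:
$U = 1$ ($U = 3 - 2 = 1$)
$D{\left(g \right)} = \frac{5 g}{21}$ ($D{\left(g \right)} = 5 \cdot \frac{1}{21} g = \frac{5 g}{21}$)
$\left(D{\left(H{\left(U \right)} \right)} - 98\right) + k = \left(\frac{5}{21} \cdot 1 - 98\right) + 2253 = \left(\frac{5}{21} - 98\right) + 2253 = - \frac{2053}{21} + 2253 = \frac{45260}{21}$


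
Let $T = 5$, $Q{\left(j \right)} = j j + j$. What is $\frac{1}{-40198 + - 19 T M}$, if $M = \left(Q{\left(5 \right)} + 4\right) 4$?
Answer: $- \frac{1}{53118} \approx -1.8826 \cdot 10^{-5}$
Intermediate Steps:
$Q{\left(j \right)} = j + j^{2}$ ($Q{\left(j \right)} = j^{2} + j = j + j^{2}$)
$M = 136$ ($M = \left(5 \left(1 + 5\right) + 4\right) 4 = \left(5 \cdot 6 + 4\right) 4 = \left(30 + 4\right) 4 = 34 \cdot 4 = 136$)
$\frac{1}{-40198 + - 19 T M} = \frac{1}{-40198 + \left(-19\right) 5 \cdot 136} = \frac{1}{-40198 - 12920} = \frac{1}{-53118} = - \frac{1}{53118}$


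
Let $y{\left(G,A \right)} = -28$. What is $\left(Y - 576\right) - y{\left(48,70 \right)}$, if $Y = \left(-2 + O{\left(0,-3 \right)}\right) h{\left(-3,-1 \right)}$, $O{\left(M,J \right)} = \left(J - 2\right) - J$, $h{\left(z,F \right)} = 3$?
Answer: $-560$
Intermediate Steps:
$O{\left(M,J \right)} = -2$ ($O{\left(M,J \right)} = \left(-2 + J\right) - J = -2$)
$Y = -12$ ($Y = \left(-2 - 2\right) 3 = \left(-4\right) 3 = -12$)
$\left(Y - 576\right) - y{\left(48,70 \right)} = \left(-12 - 576\right) - -28 = \left(-12 - 576\right) + 28 = -588 + 28 = -560$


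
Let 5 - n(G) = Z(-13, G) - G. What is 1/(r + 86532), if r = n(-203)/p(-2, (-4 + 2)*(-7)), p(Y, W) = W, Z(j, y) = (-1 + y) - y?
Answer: 14/1211251 ≈ 1.1558e-5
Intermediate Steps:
Z(j, y) = -1
n(G) = 6 + G (n(G) = 5 - (-1 - G) = 5 + (1 + G) = 6 + G)
r = -197/14 (r = (6 - 203)/(((-4 + 2)*(-7))) = -197/((-2*(-7))) = -197/14 ≈ -14.071)
1/(r + 86532) = 1/(-197/14 + 86532) = 1/(1211251/14) = 14/1211251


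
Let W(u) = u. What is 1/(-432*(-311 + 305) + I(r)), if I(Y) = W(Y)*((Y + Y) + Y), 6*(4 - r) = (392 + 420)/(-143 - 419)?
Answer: 236883/626781361 ≈ 0.00037794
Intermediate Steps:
r = 3575/843 (r = 4 - (392 + 420)/(6*(-143 - 419)) = 4 - 406/(3*(-562)) = 4 - 406*(-1)/(3*562) = 4 - ⅙*(-406/281) = 4 + 203/843 = 3575/843 ≈ 4.2408)
I(Y) = 3*Y² (I(Y) = Y*((Y + Y) + Y) = Y*(2*Y + Y) = Y*(3*Y) = 3*Y²)
1/(-432*(-311 + 305) + I(r)) = 1/(-432*(-311 + 305) + 3*(3575/843)²) = 1/(-432*(-6) + 3*(12780625/710649)) = 1/(2592 + 12780625/236883) = 1/(626781361/236883) = 236883/626781361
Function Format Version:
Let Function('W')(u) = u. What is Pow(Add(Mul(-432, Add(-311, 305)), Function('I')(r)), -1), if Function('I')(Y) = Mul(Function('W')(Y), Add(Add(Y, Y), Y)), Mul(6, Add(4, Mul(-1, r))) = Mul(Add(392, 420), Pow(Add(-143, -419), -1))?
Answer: Rational(236883, 626781361) ≈ 0.00037794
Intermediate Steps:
r = Rational(3575, 843) (r = Add(4, Mul(Rational(-1, 6), Mul(Add(392, 420), Pow(Add(-143, -419), -1)))) = Add(4, Mul(Rational(-1, 6), Mul(812, Pow(-562, -1)))) = Add(4, Mul(Rational(-1, 6), Mul(812, Rational(-1, 562)))) = Add(4, Mul(Rational(-1, 6), Rational(-406, 281))) = Add(4, Rational(203, 843)) = Rational(3575, 843) ≈ 4.2408)
Function('I')(Y) = Mul(3, Pow(Y, 2)) (Function('I')(Y) = Mul(Y, Add(Add(Y, Y), Y)) = Mul(Y, Add(Mul(2, Y), Y)) = Mul(Y, Mul(3, Y)) = Mul(3, Pow(Y, 2)))
Pow(Add(Mul(-432, Add(-311, 305)), Function('I')(r)), -1) = Pow(Add(Mul(-432, Add(-311, 305)), Mul(3, Pow(Rational(3575, 843), 2))), -1) = Pow(Add(Mul(-432, -6), Mul(3, Rational(12780625, 710649))), -1) = Pow(Add(2592, Rational(12780625, 236883)), -1) = Pow(Rational(626781361, 236883), -1) = Rational(236883, 626781361)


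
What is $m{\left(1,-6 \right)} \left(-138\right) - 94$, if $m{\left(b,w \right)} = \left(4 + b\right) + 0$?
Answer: $-784$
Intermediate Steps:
$m{\left(b,w \right)} = 4 + b$
$m{\left(1,-6 \right)} \left(-138\right) - 94 = \left(4 + 1\right) \left(-138\right) - 94 = 5 \left(-138\right) - 94 = -690 - 94 = -784$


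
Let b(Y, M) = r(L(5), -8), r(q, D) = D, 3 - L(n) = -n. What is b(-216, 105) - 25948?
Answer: -25956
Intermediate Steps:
L(n) = 3 + n (L(n) = 3 - (-1)*n = 3 + n)
b(Y, M) = -8
b(-216, 105) - 25948 = -8 - 25948 = -25956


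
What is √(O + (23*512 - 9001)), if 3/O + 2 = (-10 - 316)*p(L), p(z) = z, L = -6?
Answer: √10595277762/1954 ≈ 52.678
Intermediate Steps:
O = 3/1954 (O = 3/(-2 + (-10 - 316)*(-6)) = 3/(-2 - 326*(-6)) = 3/(-2 + 1956) = 3/1954 ≈ 0.0015353)
√(O + (23*512 - 9001)) = √(3/1954 + (23*512 - 9001)) = √(3/1954 + (11776 - 9001)) = √(3/1954 + 2775) = √(5422353/1954) = √10595277762/1954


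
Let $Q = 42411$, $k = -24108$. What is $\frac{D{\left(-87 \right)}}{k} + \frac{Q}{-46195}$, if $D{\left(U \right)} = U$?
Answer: $- \frac{339475141}{371223020} \approx -0.91448$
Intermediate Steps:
$\frac{D{\left(-87 \right)}}{k} + \frac{Q}{-46195} = - \frac{87}{-24108} + \frac{42411}{-46195} = \left(-87\right) \left(- \frac{1}{24108}\right) + 42411 \left(- \frac{1}{46195}\right) = \frac{29}{8036} - \frac{42411}{46195} = - \frac{339475141}{371223020}$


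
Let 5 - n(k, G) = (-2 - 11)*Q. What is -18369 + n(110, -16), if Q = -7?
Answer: -18455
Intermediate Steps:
n(k, G) = -86 (n(k, G) = 5 - (-2 - 11)*(-7) = 5 - (-13)*(-7) = 5 - 1*91 = 5 - 91 = -86)
-18369 + n(110, -16) = -18369 - 86 = -18455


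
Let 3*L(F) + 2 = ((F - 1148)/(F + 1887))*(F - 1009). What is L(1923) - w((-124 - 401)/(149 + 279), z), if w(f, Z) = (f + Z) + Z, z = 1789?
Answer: -1719780593/489204 ≈ -3515.5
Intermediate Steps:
w(f, Z) = f + 2*Z (w(f, Z) = (Z + f) + Z = f + 2*Z)
L(F) = -2/3 + (-1148 + F)*(-1009 + F)/(3*(1887 + F)) (L(F) = -2/3 + (((F - 1148)/(F + 1887))*(F - 1009))/3 = -2/3 + (((-1148 + F)/(1887 + F))*(-1009 + F))/3 = -2/3 + ((-1148 + F)*(-1009 + F)/(1887 + F))/3 = -2/3 + (-1148 + F)*(-1009 + F)/(3*(1887 + F)))
L(1923) - w((-124 - 401)/(149 + 279), z) = (1154558 + 1923**2 - 2159*1923)/(3*(1887 + 1923)) - ((-124 - 401)/(149 + 279) + 2*1789) = (1/3)*(1154558 + 3697929 - 4151757)/3810 - (-525/428 + 3578) = (1/3)*(1/3810)*700730 - (-525*1/428 + 3578) = 70073/1143 - (-525/428 + 3578) = 70073/1143 - 1*1530859/428 = 70073/1143 - 1530859/428 = -1719780593/489204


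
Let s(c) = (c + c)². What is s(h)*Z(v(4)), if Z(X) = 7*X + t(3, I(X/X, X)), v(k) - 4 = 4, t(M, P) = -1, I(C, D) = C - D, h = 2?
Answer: 880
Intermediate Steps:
v(k) = 8 (v(k) = 4 + 4 = 8)
s(c) = 4*c² (s(c) = (2*c)² = 4*c²)
Z(X) = -1 + 7*X (Z(X) = 7*X - 1 = -1 + 7*X)
s(h)*Z(v(4)) = (4*2²)*(-1 + 7*8) = (4*4)*(-1 + 56) = 16*55 = 880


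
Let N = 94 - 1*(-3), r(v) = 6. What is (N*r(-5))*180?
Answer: 104760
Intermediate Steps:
N = 97 (N = 94 + 3 = 97)
(N*r(-5))*180 = (97*6)*180 = 582*180 = 104760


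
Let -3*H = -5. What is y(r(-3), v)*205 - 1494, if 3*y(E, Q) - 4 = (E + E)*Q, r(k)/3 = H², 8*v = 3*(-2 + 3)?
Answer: -9523/12 ≈ -793.58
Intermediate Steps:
H = 5/3 (H = -⅓*(-5) = 5/3 ≈ 1.6667)
v = 3/8 (v = (3*(-2 + 3))/8 = (3*1)/8 = (⅛)*3 = 3/8 ≈ 0.37500)
r(k) = 25/3 (r(k) = 3*(5/3)² = 3*(25/9) = 25/3)
y(E, Q) = 4/3 + 2*E*Q/3 (y(E, Q) = 4/3 + ((E + E)*Q)/3 = 4/3 + ((2*E)*Q)/3 = 4/3 + (2*E*Q)/3 = 4/3 + 2*E*Q/3)
y(r(-3), v)*205 - 1494 = (4/3 + (⅔)*(25/3)*(3/8))*205 - 1494 = (4/3 + 25/12)*205 - 1494 = (41/12)*205 - 1494 = 8405/12 - 1494 = -9523/12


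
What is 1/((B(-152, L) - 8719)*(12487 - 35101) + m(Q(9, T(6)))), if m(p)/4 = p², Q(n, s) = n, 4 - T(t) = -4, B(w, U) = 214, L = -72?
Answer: 1/192332394 ≈ 5.1993e-9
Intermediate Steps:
T(t) = 8 (T(t) = 4 - 1*(-4) = 4 + 4 = 8)
m(p) = 4*p²
1/((B(-152, L) - 8719)*(12487 - 35101) + m(Q(9, T(6)))) = 1/((214 - 8719)*(12487 - 35101) + 4*9²) = 1/(-8505*(-22614) + 4*81) = 1/(192332070 + 324) = 1/192332394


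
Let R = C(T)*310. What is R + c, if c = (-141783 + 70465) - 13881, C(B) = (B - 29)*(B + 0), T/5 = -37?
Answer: 12187701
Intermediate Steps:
T = -185 (T = 5*(-37) = -185)
C(B) = B*(-29 + B) (C(B) = (-29 + B)*B = B*(-29 + B))
c = -85199 (c = -71318 - 13881 = -85199)
R = 12272900 (R = -185*(-29 - 185)*310 = -185*(-214)*310 = 39590*310 = 12272900)
R + c = 12272900 - 85199 = 12187701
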